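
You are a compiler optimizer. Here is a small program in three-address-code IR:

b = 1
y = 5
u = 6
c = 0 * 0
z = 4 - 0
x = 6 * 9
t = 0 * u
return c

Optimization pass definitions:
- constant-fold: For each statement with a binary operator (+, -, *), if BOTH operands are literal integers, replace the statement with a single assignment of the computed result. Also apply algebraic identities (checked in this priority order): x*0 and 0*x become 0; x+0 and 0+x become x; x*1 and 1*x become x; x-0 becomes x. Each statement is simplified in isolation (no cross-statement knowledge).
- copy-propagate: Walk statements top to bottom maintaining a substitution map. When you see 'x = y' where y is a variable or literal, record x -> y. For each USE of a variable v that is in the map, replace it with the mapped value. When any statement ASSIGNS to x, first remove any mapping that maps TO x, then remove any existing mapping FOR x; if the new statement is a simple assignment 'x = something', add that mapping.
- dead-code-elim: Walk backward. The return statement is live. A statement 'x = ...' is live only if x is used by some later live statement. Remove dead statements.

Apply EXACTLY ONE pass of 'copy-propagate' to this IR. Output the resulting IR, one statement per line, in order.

Answer: b = 1
y = 5
u = 6
c = 0 * 0
z = 4 - 0
x = 6 * 9
t = 0 * 6
return c

Derivation:
Applying copy-propagate statement-by-statement:
  [1] b = 1  (unchanged)
  [2] y = 5  (unchanged)
  [3] u = 6  (unchanged)
  [4] c = 0 * 0  (unchanged)
  [5] z = 4 - 0  (unchanged)
  [6] x = 6 * 9  (unchanged)
  [7] t = 0 * u  -> t = 0 * 6
  [8] return c  (unchanged)
Result (8 stmts):
  b = 1
  y = 5
  u = 6
  c = 0 * 0
  z = 4 - 0
  x = 6 * 9
  t = 0 * 6
  return c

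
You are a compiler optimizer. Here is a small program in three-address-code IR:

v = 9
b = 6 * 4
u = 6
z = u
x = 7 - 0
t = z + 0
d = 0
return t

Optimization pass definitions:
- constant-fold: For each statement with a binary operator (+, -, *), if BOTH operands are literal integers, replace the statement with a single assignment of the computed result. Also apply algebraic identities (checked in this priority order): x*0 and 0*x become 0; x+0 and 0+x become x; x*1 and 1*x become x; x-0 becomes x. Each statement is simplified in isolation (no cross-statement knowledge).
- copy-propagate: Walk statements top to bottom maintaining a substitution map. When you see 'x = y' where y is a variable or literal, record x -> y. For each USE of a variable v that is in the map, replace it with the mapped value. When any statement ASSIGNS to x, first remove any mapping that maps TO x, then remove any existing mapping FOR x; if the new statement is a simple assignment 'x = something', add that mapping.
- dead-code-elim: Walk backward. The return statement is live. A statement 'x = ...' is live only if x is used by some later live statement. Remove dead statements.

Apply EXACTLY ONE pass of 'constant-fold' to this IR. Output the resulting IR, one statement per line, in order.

Applying constant-fold statement-by-statement:
  [1] v = 9  (unchanged)
  [2] b = 6 * 4  -> b = 24
  [3] u = 6  (unchanged)
  [4] z = u  (unchanged)
  [5] x = 7 - 0  -> x = 7
  [6] t = z + 0  -> t = z
  [7] d = 0  (unchanged)
  [8] return t  (unchanged)
Result (8 stmts):
  v = 9
  b = 24
  u = 6
  z = u
  x = 7
  t = z
  d = 0
  return t

Answer: v = 9
b = 24
u = 6
z = u
x = 7
t = z
d = 0
return t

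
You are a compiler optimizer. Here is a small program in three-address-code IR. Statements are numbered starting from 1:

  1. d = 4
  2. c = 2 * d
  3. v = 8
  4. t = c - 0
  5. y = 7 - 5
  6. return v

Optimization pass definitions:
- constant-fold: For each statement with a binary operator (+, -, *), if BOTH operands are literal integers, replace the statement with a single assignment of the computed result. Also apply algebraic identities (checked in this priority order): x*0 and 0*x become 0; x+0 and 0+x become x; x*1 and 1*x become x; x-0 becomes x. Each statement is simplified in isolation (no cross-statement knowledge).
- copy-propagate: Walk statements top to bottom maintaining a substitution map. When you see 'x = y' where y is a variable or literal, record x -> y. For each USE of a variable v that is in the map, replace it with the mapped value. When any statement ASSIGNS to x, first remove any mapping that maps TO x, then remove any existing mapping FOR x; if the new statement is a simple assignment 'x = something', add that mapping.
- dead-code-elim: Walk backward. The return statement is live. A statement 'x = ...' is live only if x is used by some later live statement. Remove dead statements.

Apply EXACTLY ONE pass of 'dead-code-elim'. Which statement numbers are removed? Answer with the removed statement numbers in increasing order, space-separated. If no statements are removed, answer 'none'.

Backward liveness scan:
Stmt 1 'd = 4': DEAD (d not in live set [])
Stmt 2 'c = 2 * d': DEAD (c not in live set [])
Stmt 3 'v = 8': KEEP (v is live); live-in = []
Stmt 4 't = c - 0': DEAD (t not in live set ['v'])
Stmt 5 'y = 7 - 5': DEAD (y not in live set ['v'])
Stmt 6 'return v': KEEP (return); live-in = ['v']
Removed statement numbers: [1, 2, 4, 5]
Surviving IR:
  v = 8
  return v

Answer: 1 2 4 5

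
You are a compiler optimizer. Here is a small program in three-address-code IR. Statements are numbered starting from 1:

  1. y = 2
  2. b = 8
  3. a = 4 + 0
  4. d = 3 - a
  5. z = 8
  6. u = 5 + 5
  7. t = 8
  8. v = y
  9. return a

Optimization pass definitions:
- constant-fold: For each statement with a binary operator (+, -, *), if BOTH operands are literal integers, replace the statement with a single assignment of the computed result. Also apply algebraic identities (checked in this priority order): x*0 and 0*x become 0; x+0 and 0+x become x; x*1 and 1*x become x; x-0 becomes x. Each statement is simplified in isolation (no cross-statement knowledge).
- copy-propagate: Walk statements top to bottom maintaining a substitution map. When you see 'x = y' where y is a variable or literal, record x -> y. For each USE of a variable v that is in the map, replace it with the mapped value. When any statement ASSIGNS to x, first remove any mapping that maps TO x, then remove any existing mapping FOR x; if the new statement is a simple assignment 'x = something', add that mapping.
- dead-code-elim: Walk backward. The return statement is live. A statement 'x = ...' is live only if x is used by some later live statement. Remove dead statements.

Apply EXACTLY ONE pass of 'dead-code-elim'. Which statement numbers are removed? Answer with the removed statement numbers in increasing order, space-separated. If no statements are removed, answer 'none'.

Backward liveness scan:
Stmt 1 'y = 2': DEAD (y not in live set [])
Stmt 2 'b = 8': DEAD (b not in live set [])
Stmt 3 'a = 4 + 0': KEEP (a is live); live-in = []
Stmt 4 'd = 3 - a': DEAD (d not in live set ['a'])
Stmt 5 'z = 8': DEAD (z not in live set ['a'])
Stmt 6 'u = 5 + 5': DEAD (u not in live set ['a'])
Stmt 7 't = 8': DEAD (t not in live set ['a'])
Stmt 8 'v = y': DEAD (v not in live set ['a'])
Stmt 9 'return a': KEEP (return); live-in = ['a']
Removed statement numbers: [1, 2, 4, 5, 6, 7, 8]
Surviving IR:
  a = 4 + 0
  return a

Answer: 1 2 4 5 6 7 8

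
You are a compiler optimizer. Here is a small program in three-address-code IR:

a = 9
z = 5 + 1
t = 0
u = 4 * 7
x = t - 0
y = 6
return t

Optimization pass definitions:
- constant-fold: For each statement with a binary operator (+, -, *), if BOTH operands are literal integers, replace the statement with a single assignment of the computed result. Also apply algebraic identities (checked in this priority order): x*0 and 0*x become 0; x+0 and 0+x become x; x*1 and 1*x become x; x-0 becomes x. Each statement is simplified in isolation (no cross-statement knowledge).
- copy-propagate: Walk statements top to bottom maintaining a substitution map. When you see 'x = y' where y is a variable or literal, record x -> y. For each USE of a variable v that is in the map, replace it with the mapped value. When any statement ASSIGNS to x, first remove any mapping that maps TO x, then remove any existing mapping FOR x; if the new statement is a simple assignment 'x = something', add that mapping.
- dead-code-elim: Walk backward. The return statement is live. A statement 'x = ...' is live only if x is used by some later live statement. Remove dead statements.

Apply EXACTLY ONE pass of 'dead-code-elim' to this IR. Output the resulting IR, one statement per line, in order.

Answer: t = 0
return t

Derivation:
Applying dead-code-elim statement-by-statement:
  [7] return t  -> KEEP (return); live=['t']
  [6] y = 6  -> DEAD (y not live)
  [5] x = t - 0  -> DEAD (x not live)
  [4] u = 4 * 7  -> DEAD (u not live)
  [3] t = 0  -> KEEP; live=[]
  [2] z = 5 + 1  -> DEAD (z not live)
  [1] a = 9  -> DEAD (a not live)
Result (2 stmts):
  t = 0
  return t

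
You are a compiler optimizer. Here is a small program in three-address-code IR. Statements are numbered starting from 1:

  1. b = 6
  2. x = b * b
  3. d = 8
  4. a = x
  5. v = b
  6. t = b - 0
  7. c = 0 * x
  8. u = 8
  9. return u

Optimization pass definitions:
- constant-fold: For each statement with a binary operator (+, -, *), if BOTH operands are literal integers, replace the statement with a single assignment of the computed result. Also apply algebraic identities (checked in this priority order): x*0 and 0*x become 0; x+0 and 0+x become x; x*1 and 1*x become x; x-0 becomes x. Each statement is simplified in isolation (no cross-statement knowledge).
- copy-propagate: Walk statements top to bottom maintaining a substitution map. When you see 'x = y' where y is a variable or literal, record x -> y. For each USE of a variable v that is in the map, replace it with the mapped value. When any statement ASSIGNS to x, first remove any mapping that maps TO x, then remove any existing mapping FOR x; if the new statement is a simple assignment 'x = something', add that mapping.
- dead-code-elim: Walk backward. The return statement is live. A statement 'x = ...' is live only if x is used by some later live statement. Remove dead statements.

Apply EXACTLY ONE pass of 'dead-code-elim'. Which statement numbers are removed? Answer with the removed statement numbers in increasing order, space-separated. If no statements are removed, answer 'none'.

Answer: 1 2 3 4 5 6 7

Derivation:
Backward liveness scan:
Stmt 1 'b = 6': DEAD (b not in live set [])
Stmt 2 'x = b * b': DEAD (x not in live set [])
Stmt 3 'd = 8': DEAD (d not in live set [])
Stmt 4 'a = x': DEAD (a not in live set [])
Stmt 5 'v = b': DEAD (v not in live set [])
Stmt 6 't = b - 0': DEAD (t not in live set [])
Stmt 7 'c = 0 * x': DEAD (c not in live set [])
Stmt 8 'u = 8': KEEP (u is live); live-in = []
Stmt 9 'return u': KEEP (return); live-in = ['u']
Removed statement numbers: [1, 2, 3, 4, 5, 6, 7]
Surviving IR:
  u = 8
  return u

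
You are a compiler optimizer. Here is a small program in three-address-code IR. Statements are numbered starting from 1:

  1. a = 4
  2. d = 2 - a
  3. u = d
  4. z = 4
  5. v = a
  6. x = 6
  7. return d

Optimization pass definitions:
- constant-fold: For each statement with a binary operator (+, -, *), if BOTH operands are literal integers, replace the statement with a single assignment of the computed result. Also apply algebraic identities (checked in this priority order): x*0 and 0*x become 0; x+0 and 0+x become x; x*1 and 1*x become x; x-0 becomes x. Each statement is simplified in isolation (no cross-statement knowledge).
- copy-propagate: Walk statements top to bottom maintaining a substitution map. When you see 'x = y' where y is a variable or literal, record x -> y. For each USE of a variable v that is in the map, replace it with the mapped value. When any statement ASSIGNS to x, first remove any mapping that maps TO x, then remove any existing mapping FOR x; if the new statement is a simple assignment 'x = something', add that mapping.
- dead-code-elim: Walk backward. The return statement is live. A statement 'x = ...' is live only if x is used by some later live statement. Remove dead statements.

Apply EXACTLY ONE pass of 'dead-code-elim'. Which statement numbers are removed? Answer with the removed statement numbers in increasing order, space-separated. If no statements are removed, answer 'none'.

Answer: 3 4 5 6

Derivation:
Backward liveness scan:
Stmt 1 'a = 4': KEEP (a is live); live-in = []
Stmt 2 'd = 2 - a': KEEP (d is live); live-in = ['a']
Stmt 3 'u = d': DEAD (u not in live set ['d'])
Stmt 4 'z = 4': DEAD (z not in live set ['d'])
Stmt 5 'v = a': DEAD (v not in live set ['d'])
Stmt 6 'x = 6': DEAD (x not in live set ['d'])
Stmt 7 'return d': KEEP (return); live-in = ['d']
Removed statement numbers: [3, 4, 5, 6]
Surviving IR:
  a = 4
  d = 2 - a
  return d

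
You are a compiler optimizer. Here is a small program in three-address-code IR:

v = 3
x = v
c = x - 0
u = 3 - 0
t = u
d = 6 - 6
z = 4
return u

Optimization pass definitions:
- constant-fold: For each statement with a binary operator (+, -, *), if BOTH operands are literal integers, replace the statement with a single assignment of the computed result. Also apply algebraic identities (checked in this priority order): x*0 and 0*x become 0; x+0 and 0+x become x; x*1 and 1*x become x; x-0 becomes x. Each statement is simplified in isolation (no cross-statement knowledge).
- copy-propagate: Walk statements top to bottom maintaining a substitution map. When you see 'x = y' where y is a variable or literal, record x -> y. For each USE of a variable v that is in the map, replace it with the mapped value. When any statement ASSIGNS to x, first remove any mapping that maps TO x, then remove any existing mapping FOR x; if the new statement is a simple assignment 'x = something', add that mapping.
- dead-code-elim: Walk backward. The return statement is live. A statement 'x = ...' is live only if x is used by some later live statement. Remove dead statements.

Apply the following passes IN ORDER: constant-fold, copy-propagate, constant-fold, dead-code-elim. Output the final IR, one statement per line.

Answer: return 3

Derivation:
Initial IR:
  v = 3
  x = v
  c = x - 0
  u = 3 - 0
  t = u
  d = 6 - 6
  z = 4
  return u
After constant-fold (8 stmts):
  v = 3
  x = v
  c = x
  u = 3
  t = u
  d = 0
  z = 4
  return u
After copy-propagate (8 stmts):
  v = 3
  x = 3
  c = 3
  u = 3
  t = 3
  d = 0
  z = 4
  return 3
After constant-fold (8 stmts):
  v = 3
  x = 3
  c = 3
  u = 3
  t = 3
  d = 0
  z = 4
  return 3
After dead-code-elim (1 stmts):
  return 3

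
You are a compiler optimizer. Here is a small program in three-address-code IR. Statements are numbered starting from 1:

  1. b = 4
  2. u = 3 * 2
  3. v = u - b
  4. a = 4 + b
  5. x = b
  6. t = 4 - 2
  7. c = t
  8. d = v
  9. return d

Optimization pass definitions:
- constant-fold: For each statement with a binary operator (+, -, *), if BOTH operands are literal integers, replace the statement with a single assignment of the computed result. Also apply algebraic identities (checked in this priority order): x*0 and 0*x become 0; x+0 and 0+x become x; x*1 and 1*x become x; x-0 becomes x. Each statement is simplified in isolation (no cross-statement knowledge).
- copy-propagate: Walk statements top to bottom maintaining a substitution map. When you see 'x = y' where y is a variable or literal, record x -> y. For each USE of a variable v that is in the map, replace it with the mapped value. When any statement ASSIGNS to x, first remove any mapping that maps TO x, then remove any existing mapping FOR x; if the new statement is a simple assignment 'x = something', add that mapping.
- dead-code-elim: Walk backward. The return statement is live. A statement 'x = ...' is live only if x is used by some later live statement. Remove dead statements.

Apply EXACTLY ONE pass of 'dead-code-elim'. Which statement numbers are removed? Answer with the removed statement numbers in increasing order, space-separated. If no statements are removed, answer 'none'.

Backward liveness scan:
Stmt 1 'b = 4': KEEP (b is live); live-in = []
Stmt 2 'u = 3 * 2': KEEP (u is live); live-in = ['b']
Stmt 3 'v = u - b': KEEP (v is live); live-in = ['b', 'u']
Stmt 4 'a = 4 + b': DEAD (a not in live set ['v'])
Stmt 5 'x = b': DEAD (x not in live set ['v'])
Stmt 6 't = 4 - 2': DEAD (t not in live set ['v'])
Stmt 7 'c = t': DEAD (c not in live set ['v'])
Stmt 8 'd = v': KEEP (d is live); live-in = ['v']
Stmt 9 'return d': KEEP (return); live-in = ['d']
Removed statement numbers: [4, 5, 6, 7]
Surviving IR:
  b = 4
  u = 3 * 2
  v = u - b
  d = v
  return d

Answer: 4 5 6 7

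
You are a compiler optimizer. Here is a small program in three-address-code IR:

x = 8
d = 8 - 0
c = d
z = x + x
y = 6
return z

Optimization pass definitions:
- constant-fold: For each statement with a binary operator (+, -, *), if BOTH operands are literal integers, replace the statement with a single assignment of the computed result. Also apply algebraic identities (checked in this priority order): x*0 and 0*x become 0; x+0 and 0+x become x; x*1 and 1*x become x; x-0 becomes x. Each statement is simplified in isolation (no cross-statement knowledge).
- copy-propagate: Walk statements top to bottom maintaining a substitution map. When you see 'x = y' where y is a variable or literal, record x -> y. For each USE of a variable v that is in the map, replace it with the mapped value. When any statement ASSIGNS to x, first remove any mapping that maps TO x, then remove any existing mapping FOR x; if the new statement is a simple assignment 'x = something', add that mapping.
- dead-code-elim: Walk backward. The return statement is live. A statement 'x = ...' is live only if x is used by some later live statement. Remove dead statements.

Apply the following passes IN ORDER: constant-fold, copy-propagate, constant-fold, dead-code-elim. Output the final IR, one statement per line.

Initial IR:
  x = 8
  d = 8 - 0
  c = d
  z = x + x
  y = 6
  return z
After constant-fold (6 stmts):
  x = 8
  d = 8
  c = d
  z = x + x
  y = 6
  return z
After copy-propagate (6 stmts):
  x = 8
  d = 8
  c = 8
  z = 8 + 8
  y = 6
  return z
After constant-fold (6 stmts):
  x = 8
  d = 8
  c = 8
  z = 16
  y = 6
  return z
After dead-code-elim (2 stmts):
  z = 16
  return z

Answer: z = 16
return z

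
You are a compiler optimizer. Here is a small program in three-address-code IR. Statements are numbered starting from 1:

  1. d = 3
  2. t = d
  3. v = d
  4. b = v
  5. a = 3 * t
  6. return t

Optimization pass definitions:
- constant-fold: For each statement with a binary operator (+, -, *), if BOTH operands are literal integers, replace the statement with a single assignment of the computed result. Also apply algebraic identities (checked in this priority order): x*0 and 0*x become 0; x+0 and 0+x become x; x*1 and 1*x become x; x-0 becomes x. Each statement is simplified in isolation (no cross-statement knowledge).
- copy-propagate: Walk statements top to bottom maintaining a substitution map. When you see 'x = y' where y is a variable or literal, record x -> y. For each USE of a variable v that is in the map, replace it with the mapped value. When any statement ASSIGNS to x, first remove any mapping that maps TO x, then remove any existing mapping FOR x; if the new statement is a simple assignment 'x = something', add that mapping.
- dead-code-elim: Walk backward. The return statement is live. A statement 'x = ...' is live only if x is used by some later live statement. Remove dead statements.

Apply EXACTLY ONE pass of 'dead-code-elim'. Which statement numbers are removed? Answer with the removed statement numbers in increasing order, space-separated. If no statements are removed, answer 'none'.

Backward liveness scan:
Stmt 1 'd = 3': KEEP (d is live); live-in = []
Stmt 2 't = d': KEEP (t is live); live-in = ['d']
Stmt 3 'v = d': DEAD (v not in live set ['t'])
Stmt 4 'b = v': DEAD (b not in live set ['t'])
Stmt 5 'a = 3 * t': DEAD (a not in live set ['t'])
Stmt 6 'return t': KEEP (return); live-in = ['t']
Removed statement numbers: [3, 4, 5]
Surviving IR:
  d = 3
  t = d
  return t

Answer: 3 4 5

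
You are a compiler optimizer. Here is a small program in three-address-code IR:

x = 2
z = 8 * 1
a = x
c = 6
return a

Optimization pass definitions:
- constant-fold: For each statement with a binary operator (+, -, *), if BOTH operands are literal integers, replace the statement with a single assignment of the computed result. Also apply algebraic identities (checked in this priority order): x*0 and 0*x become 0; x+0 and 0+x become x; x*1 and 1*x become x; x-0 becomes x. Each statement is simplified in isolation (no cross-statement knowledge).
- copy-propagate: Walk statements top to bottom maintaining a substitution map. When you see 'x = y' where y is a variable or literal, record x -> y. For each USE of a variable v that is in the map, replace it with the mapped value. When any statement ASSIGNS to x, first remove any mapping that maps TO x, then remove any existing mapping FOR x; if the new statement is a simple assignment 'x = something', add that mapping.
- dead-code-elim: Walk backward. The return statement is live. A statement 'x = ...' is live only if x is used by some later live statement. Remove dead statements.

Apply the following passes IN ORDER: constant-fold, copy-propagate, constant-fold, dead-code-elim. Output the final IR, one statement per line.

Answer: return 2

Derivation:
Initial IR:
  x = 2
  z = 8 * 1
  a = x
  c = 6
  return a
After constant-fold (5 stmts):
  x = 2
  z = 8
  a = x
  c = 6
  return a
After copy-propagate (5 stmts):
  x = 2
  z = 8
  a = 2
  c = 6
  return 2
After constant-fold (5 stmts):
  x = 2
  z = 8
  a = 2
  c = 6
  return 2
After dead-code-elim (1 stmts):
  return 2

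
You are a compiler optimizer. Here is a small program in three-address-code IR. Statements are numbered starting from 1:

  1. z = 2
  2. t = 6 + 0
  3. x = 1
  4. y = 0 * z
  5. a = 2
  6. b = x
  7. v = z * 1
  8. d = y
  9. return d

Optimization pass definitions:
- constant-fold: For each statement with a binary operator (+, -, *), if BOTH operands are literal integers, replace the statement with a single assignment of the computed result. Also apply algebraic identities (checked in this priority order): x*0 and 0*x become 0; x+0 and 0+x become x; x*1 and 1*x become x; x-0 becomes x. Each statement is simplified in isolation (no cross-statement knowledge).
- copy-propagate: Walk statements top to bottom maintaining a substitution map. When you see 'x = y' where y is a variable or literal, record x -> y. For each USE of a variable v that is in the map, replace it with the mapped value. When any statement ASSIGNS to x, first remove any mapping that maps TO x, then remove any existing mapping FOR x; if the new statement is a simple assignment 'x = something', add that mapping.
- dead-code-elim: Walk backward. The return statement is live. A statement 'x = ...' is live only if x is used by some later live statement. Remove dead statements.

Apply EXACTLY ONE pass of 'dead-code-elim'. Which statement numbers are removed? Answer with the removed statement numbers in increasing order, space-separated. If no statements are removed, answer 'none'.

Answer: 2 3 5 6 7

Derivation:
Backward liveness scan:
Stmt 1 'z = 2': KEEP (z is live); live-in = []
Stmt 2 't = 6 + 0': DEAD (t not in live set ['z'])
Stmt 3 'x = 1': DEAD (x not in live set ['z'])
Stmt 4 'y = 0 * z': KEEP (y is live); live-in = ['z']
Stmt 5 'a = 2': DEAD (a not in live set ['y'])
Stmt 6 'b = x': DEAD (b not in live set ['y'])
Stmt 7 'v = z * 1': DEAD (v not in live set ['y'])
Stmt 8 'd = y': KEEP (d is live); live-in = ['y']
Stmt 9 'return d': KEEP (return); live-in = ['d']
Removed statement numbers: [2, 3, 5, 6, 7]
Surviving IR:
  z = 2
  y = 0 * z
  d = y
  return d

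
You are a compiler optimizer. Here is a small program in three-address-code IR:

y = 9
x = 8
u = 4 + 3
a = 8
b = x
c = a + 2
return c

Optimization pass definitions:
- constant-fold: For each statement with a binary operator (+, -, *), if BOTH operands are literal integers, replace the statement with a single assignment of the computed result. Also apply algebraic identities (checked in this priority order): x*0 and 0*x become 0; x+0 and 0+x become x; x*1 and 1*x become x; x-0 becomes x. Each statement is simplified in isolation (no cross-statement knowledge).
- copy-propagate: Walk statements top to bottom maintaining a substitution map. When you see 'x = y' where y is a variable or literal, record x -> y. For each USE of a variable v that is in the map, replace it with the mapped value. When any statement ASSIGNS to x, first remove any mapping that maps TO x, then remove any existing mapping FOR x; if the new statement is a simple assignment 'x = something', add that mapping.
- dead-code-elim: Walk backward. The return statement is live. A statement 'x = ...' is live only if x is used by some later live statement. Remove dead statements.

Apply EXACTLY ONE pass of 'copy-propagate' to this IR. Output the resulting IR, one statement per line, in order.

Answer: y = 9
x = 8
u = 4 + 3
a = 8
b = 8
c = 8 + 2
return c

Derivation:
Applying copy-propagate statement-by-statement:
  [1] y = 9  (unchanged)
  [2] x = 8  (unchanged)
  [3] u = 4 + 3  (unchanged)
  [4] a = 8  (unchanged)
  [5] b = x  -> b = 8
  [6] c = a + 2  -> c = 8 + 2
  [7] return c  (unchanged)
Result (7 stmts):
  y = 9
  x = 8
  u = 4 + 3
  a = 8
  b = 8
  c = 8 + 2
  return c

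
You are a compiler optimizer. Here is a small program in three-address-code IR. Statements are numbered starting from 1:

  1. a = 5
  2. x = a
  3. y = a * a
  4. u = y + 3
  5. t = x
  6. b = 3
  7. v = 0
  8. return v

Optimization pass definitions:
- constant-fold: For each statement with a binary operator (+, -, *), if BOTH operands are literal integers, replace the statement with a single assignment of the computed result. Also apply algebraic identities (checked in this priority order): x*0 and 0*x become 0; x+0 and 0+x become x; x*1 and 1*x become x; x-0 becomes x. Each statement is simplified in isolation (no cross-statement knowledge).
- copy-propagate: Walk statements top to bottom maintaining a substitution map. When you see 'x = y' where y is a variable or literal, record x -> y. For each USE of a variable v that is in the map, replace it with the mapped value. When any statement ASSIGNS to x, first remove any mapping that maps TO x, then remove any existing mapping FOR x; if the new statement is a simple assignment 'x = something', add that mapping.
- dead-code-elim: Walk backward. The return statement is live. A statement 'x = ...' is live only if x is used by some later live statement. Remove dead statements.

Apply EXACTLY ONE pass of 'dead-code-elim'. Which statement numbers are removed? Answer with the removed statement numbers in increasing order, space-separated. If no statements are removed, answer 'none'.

Answer: 1 2 3 4 5 6

Derivation:
Backward liveness scan:
Stmt 1 'a = 5': DEAD (a not in live set [])
Stmt 2 'x = a': DEAD (x not in live set [])
Stmt 3 'y = a * a': DEAD (y not in live set [])
Stmt 4 'u = y + 3': DEAD (u not in live set [])
Stmt 5 't = x': DEAD (t not in live set [])
Stmt 6 'b = 3': DEAD (b not in live set [])
Stmt 7 'v = 0': KEEP (v is live); live-in = []
Stmt 8 'return v': KEEP (return); live-in = ['v']
Removed statement numbers: [1, 2, 3, 4, 5, 6]
Surviving IR:
  v = 0
  return v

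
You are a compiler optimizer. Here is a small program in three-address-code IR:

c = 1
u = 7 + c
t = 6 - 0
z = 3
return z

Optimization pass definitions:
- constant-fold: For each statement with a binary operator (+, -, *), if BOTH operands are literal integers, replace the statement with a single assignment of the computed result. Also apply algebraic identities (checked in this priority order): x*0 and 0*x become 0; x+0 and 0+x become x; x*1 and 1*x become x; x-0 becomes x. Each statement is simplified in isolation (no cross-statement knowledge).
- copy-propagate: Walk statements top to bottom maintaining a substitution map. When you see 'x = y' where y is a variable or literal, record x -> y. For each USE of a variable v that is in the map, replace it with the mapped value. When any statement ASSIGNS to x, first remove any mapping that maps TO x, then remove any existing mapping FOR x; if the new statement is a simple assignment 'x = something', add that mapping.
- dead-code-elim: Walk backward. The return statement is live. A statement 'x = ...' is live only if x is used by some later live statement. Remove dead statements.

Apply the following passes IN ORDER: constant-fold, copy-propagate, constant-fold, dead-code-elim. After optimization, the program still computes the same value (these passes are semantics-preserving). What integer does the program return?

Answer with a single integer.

Initial IR:
  c = 1
  u = 7 + c
  t = 6 - 0
  z = 3
  return z
After constant-fold (5 stmts):
  c = 1
  u = 7 + c
  t = 6
  z = 3
  return z
After copy-propagate (5 stmts):
  c = 1
  u = 7 + 1
  t = 6
  z = 3
  return 3
After constant-fold (5 stmts):
  c = 1
  u = 8
  t = 6
  z = 3
  return 3
After dead-code-elim (1 stmts):
  return 3
Evaluate:
  c = 1  =>  c = 1
  u = 7 + c  =>  u = 8
  t = 6 - 0  =>  t = 6
  z = 3  =>  z = 3
  return z = 3

Answer: 3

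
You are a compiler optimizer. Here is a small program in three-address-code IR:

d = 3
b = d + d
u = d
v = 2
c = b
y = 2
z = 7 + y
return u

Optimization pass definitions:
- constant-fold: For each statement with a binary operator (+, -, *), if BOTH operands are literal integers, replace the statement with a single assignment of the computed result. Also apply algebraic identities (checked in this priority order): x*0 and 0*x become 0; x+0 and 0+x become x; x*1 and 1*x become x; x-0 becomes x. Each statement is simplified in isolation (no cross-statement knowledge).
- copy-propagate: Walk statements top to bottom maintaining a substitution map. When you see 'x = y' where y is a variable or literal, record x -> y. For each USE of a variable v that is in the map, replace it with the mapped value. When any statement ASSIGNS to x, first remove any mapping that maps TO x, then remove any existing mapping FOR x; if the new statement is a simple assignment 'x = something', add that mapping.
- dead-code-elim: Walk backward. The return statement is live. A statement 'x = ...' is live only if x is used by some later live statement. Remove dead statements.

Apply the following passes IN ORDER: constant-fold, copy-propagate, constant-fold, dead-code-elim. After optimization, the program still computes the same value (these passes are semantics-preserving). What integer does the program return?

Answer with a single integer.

Initial IR:
  d = 3
  b = d + d
  u = d
  v = 2
  c = b
  y = 2
  z = 7 + y
  return u
After constant-fold (8 stmts):
  d = 3
  b = d + d
  u = d
  v = 2
  c = b
  y = 2
  z = 7 + y
  return u
After copy-propagate (8 stmts):
  d = 3
  b = 3 + 3
  u = 3
  v = 2
  c = b
  y = 2
  z = 7 + 2
  return 3
After constant-fold (8 stmts):
  d = 3
  b = 6
  u = 3
  v = 2
  c = b
  y = 2
  z = 9
  return 3
After dead-code-elim (1 stmts):
  return 3
Evaluate:
  d = 3  =>  d = 3
  b = d + d  =>  b = 6
  u = d  =>  u = 3
  v = 2  =>  v = 2
  c = b  =>  c = 6
  y = 2  =>  y = 2
  z = 7 + y  =>  z = 9
  return u = 3

Answer: 3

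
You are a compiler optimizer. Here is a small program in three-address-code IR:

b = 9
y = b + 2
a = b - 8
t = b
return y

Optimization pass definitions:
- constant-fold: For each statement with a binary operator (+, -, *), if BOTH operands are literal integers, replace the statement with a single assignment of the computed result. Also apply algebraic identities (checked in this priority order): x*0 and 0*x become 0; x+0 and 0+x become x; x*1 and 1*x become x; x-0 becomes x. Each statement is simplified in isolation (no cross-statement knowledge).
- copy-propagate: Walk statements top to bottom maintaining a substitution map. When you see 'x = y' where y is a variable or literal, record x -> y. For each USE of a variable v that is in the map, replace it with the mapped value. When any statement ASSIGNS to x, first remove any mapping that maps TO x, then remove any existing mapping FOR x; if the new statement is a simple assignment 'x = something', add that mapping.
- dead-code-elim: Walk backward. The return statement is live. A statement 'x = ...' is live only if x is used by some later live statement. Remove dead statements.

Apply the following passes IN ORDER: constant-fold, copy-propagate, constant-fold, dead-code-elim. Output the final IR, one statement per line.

Initial IR:
  b = 9
  y = b + 2
  a = b - 8
  t = b
  return y
After constant-fold (5 stmts):
  b = 9
  y = b + 2
  a = b - 8
  t = b
  return y
After copy-propagate (5 stmts):
  b = 9
  y = 9 + 2
  a = 9 - 8
  t = 9
  return y
After constant-fold (5 stmts):
  b = 9
  y = 11
  a = 1
  t = 9
  return y
After dead-code-elim (2 stmts):
  y = 11
  return y

Answer: y = 11
return y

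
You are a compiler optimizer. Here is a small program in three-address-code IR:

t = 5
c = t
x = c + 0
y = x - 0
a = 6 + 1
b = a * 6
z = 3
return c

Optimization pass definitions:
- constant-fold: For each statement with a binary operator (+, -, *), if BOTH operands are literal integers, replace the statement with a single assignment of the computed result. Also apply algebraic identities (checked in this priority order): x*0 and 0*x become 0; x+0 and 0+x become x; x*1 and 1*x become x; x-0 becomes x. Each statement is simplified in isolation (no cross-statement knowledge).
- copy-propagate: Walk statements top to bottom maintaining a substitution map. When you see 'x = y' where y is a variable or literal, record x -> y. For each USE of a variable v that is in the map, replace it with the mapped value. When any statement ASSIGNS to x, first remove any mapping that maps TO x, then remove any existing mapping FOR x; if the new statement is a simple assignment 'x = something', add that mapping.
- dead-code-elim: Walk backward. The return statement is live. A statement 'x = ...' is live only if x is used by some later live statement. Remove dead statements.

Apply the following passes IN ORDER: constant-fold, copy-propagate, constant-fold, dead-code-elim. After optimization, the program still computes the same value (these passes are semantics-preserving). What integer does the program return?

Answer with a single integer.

Initial IR:
  t = 5
  c = t
  x = c + 0
  y = x - 0
  a = 6 + 1
  b = a * 6
  z = 3
  return c
After constant-fold (8 stmts):
  t = 5
  c = t
  x = c
  y = x
  a = 7
  b = a * 6
  z = 3
  return c
After copy-propagate (8 stmts):
  t = 5
  c = 5
  x = 5
  y = 5
  a = 7
  b = 7 * 6
  z = 3
  return 5
After constant-fold (8 stmts):
  t = 5
  c = 5
  x = 5
  y = 5
  a = 7
  b = 42
  z = 3
  return 5
After dead-code-elim (1 stmts):
  return 5
Evaluate:
  t = 5  =>  t = 5
  c = t  =>  c = 5
  x = c + 0  =>  x = 5
  y = x - 0  =>  y = 5
  a = 6 + 1  =>  a = 7
  b = a * 6  =>  b = 42
  z = 3  =>  z = 3
  return c = 5

Answer: 5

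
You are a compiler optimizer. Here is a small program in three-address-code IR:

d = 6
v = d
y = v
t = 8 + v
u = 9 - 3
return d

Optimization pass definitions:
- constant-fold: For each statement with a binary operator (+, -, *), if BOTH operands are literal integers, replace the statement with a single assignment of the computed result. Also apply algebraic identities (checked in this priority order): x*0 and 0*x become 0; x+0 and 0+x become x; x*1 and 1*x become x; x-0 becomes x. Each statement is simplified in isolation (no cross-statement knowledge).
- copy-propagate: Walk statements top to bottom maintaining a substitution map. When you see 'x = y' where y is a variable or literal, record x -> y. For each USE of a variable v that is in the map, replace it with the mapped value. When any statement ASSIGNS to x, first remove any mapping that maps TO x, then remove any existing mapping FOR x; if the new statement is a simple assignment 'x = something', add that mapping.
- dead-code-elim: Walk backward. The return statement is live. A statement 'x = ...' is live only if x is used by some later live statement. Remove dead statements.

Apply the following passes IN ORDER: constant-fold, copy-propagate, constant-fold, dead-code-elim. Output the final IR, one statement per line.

Answer: return 6

Derivation:
Initial IR:
  d = 6
  v = d
  y = v
  t = 8 + v
  u = 9 - 3
  return d
After constant-fold (6 stmts):
  d = 6
  v = d
  y = v
  t = 8 + v
  u = 6
  return d
After copy-propagate (6 stmts):
  d = 6
  v = 6
  y = 6
  t = 8 + 6
  u = 6
  return 6
After constant-fold (6 stmts):
  d = 6
  v = 6
  y = 6
  t = 14
  u = 6
  return 6
After dead-code-elim (1 stmts):
  return 6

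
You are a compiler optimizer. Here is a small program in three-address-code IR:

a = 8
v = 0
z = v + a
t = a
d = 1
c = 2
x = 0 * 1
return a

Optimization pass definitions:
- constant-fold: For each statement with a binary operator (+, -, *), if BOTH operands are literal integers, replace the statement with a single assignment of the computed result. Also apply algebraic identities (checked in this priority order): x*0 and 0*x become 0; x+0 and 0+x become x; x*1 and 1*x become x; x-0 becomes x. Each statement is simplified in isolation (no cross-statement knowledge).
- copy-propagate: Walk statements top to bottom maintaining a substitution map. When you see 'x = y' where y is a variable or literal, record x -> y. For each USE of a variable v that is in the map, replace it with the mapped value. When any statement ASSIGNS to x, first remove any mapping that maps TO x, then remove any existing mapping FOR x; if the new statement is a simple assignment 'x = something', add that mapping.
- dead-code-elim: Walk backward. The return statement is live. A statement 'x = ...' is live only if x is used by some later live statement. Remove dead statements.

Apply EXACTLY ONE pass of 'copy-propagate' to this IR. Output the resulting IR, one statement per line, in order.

Answer: a = 8
v = 0
z = 0 + 8
t = 8
d = 1
c = 2
x = 0 * 1
return 8

Derivation:
Applying copy-propagate statement-by-statement:
  [1] a = 8  (unchanged)
  [2] v = 0  (unchanged)
  [3] z = v + a  -> z = 0 + 8
  [4] t = a  -> t = 8
  [5] d = 1  (unchanged)
  [6] c = 2  (unchanged)
  [7] x = 0 * 1  (unchanged)
  [8] return a  -> return 8
Result (8 stmts):
  a = 8
  v = 0
  z = 0 + 8
  t = 8
  d = 1
  c = 2
  x = 0 * 1
  return 8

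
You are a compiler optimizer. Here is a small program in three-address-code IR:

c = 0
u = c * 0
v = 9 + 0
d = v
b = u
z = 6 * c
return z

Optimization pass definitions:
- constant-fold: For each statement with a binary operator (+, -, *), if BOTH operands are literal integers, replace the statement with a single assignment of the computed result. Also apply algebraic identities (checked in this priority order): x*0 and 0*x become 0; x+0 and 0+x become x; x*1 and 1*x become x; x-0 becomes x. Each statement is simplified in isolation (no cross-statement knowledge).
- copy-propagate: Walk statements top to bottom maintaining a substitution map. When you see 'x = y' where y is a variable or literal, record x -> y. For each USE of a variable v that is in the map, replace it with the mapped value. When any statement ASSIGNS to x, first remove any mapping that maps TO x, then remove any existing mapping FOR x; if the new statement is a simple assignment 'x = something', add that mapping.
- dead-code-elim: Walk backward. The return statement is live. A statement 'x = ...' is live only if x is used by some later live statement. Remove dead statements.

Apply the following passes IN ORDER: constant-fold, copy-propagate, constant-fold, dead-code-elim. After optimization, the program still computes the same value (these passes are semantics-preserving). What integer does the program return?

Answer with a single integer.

Initial IR:
  c = 0
  u = c * 0
  v = 9 + 0
  d = v
  b = u
  z = 6 * c
  return z
After constant-fold (7 stmts):
  c = 0
  u = 0
  v = 9
  d = v
  b = u
  z = 6 * c
  return z
After copy-propagate (7 stmts):
  c = 0
  u = 0
  v = 9
  d = 9
  b = 0
  z = 6 * 0
  return z
After constant-fold (7 stmts):
  c = 0
  u = 0
  v = 9
  d = 9
  b = 0
  z = 0
  return z
After dead-code-elim (2 stmts):
  z = 0
  return z
Evaluate:
  c = 0  =>  c = 0
  u = c * 0  =>  u = 0
  v = 9 + 0  =>  v = 9
  d = v  =>  d = 9
  b = u  =>  b = 0
  z = 6 * c  =>  z = 0
  return z = 0

Answer: 0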